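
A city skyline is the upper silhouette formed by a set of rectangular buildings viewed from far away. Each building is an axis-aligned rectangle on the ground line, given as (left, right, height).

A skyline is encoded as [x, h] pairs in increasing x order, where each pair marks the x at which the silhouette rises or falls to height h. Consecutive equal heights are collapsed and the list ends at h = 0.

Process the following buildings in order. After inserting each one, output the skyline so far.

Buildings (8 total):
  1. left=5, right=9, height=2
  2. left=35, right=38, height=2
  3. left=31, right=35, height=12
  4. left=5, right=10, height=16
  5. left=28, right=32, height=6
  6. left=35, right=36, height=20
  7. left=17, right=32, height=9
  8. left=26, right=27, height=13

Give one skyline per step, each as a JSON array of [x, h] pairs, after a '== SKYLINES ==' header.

== SKYLINES ==
[[5,2],[9,0]]
[[5,2],[9,0],[35,2],[38,0]]
[[5,2],[9,0],[31,12],[35,2],[38,0]]
[[5,16],[10,0],[31,12],[35,2],[38,0]]
[[5,16],[10,0],[28,6],[31,12],[35,2],[38,0]]
[[5,16],[10,0],[28,6],[31,12],[35,20],[36,2],[38,0]]
[[5,16],[10,0],[17,9],[31,12],[35,20],[36,2],[38,0]]
[[5,16],[10,0],[17,9],[26,13],[27,9],[31,12],[35,20],[36,2],[38,0]]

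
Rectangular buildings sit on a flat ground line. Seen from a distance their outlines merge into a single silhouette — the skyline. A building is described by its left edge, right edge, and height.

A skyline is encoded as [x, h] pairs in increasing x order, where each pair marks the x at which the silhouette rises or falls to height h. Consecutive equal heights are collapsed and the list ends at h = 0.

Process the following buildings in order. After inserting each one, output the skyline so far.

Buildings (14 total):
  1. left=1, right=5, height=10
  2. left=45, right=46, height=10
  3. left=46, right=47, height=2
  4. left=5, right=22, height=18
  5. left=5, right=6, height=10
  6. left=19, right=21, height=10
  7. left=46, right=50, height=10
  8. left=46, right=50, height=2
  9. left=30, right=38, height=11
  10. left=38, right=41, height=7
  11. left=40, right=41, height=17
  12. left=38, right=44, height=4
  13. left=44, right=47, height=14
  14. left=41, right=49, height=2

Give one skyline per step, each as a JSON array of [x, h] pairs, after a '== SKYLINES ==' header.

== SKYLINES ==
[[1,10],[5,0]]
[[1,10],[5,0],[45,10],[46,0]]
[[1,10],[5,0],[45,10],[46,2],[47,0]]
[[1,10],[5,18],[22,0],[45,10],[46,2],[47,0]]
[[1,10],[5,18],[22,0],[45,10],[46,2],[47,0]]
[[1,10],[5,18],[22,0],[45,10],[46,2],[47,0]]
[[1,10],[5,18],[22,0],[45,10],[50,0]]
[[1,10],[5,18],[22,0],[45,10],[50,0]]
[[1,10],[5,18],[22,0],[30,11],[38,0],[45,10],[50,0]]
[[1,10],[5,18],[22,0],[30,11],[38,7],[41,0],[45,10],[50,0]]
[[1,10],[5,18],[22,0],[30,11],[38,7],[40,17],[41,0],[45,10],[50,0]]
[[1,10],[5,18],[22,0],[30,11],[38,7],[40,17],[41,4],[44,0],[45,10],[50,0]]
[[1,10],[5,18],[22,0],[30,11],[38,7],[40,17],[41,4],[44,14],[47,10],[50,0]]
[[1,10],[5,18],[22,0],[30,11],[38,7],[40,17],[41,4],[44,14],[47,10],[50,0]]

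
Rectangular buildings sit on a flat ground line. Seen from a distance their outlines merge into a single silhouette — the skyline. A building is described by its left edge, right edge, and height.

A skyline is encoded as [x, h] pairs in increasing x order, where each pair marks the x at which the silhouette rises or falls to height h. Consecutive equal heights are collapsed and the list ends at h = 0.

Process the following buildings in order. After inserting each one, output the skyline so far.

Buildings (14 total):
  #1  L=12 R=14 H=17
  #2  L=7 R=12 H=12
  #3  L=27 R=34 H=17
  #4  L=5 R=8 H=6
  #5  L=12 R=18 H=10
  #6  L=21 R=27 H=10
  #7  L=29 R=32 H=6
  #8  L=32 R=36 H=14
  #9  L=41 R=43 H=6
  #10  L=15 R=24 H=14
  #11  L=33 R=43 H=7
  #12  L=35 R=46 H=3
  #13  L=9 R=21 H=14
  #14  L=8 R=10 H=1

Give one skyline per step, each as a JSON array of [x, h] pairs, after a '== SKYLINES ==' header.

== SKYLINES ==
[[12,17],[14,0]]
[[7,12],[12,17],[14,0]]
[[7,12],[12,17],[14,0],[27,17],[34,0]]
[[5,6],[7,12],[12,17],[14,0],[27,17],[34,0]]
[[5,6],[7,12],[12,17],[14,10],[18,0],[27,17],[34,0]]
[[5,6],[7,12],[12,17],[14,10],[18,0],[21,10],[27,17],[34,0]]
[[5,6],[7,12],[12,17],[14,10],[18,0],[21,10],[27,17],[34,0]]
[[5,6],[7,12],[12,17],[14,10],[18,0],[21,10],[27,17],[34,14],[36,0]]
[[5,6],[7,12],[12,17],[14,10],[18,0],[21,10],[27,17],[34,14],[36,0],[41,6],[43,0]]
[[5,6],[7,12],[12,17],[14,10],[15,14],[24,10],[27,17],[34,14],[36,0],[41,6],[43,0]]
[[5,6],[7,12],[12,17],[14,10],[15,14],[24,10],[27,17],[34,14],[36,7],[43,0]]
[[5,6],[7,12],[12,17],[14,10],[15,14],[24,10],[27,17],[34,14],[36,7],[43,3],[46,0]]
[[5,6],[7,12],[9,14],[12,17],[14,14],[24,10],[27,17],[34,14],[36,7],[43,3],[46,0]]
[[5,6],[7,12],[9,14],[12,17],[14,14],[24,10],[27,17],[34,14],[36,7],[43,3],[46,0]]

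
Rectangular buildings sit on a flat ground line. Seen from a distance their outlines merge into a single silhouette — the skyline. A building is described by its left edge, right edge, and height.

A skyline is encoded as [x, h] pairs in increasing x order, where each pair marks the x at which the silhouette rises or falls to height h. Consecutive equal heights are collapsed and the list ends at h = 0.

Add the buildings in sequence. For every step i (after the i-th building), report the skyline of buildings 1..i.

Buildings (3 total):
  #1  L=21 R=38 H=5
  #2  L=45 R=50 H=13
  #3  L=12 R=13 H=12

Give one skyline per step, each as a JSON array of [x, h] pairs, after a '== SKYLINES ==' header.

== SKYLINES ==
[[21,5],[38,0]]
[[21,5],[38,0],[45,13],[50,0]]
[[12,12],[13,0],[21,5],[38,0],[45,13],[50,0]]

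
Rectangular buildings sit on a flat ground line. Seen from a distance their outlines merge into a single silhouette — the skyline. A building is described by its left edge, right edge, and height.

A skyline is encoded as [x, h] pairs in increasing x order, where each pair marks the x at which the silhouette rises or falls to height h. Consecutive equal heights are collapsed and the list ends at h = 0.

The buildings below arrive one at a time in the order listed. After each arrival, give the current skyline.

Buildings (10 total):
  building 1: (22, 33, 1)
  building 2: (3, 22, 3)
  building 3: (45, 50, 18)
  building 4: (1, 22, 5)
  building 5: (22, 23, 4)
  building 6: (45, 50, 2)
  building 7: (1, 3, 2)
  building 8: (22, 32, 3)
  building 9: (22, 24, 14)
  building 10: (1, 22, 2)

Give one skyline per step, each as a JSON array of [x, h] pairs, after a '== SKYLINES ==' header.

== SKYLINES ==
[[22,1],[33,0]]
[[3,3],[22,1],[33,0]]
[[3,3],[22,1],[33,0],[45,18],[50,0]]
[[1,5],[22,1],[33,0],[45,18],[50,0]]
[[1,5],[22,4],[23,1],[33,0],[45,18],[50,0]]
[[1,5],[22,4],[23,1],[33,0],[45,18],[50,0]]
[[1,5],[22,4],[23,1],[33,0],[45,18],[50,0]]
[[1,5],[22,4],[23,3],[32,1],[33,0],[45,18],[50,0]]
[[1,5],[22,14],[24,3],[32,1],[33,0],[45,18],[50,0]]
[[1,5],[22,14],[24,3],[32,1],[33,0],[45,18],[50,0]]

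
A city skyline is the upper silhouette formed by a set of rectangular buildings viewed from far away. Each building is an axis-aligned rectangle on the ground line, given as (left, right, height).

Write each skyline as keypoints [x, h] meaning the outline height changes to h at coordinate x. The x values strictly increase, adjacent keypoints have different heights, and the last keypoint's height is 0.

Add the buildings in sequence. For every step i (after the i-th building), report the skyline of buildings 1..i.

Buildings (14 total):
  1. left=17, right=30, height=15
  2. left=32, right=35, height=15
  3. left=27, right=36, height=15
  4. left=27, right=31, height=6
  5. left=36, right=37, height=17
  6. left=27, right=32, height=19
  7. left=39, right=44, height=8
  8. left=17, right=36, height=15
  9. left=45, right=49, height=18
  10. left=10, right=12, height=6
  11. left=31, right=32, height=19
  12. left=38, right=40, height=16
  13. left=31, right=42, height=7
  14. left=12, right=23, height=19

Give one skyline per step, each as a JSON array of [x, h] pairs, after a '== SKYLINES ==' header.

== SKYLINES ==
[[17,15],[30,0]]
[[17,15],[30,0],[32,15],[35,0]]
[[17,15],[36,0]]
[[17,15],[36,0]]
[[17,15],[36,17],[37,0]]
[[17,15],[27,19],[32,15],[36,17],[37,0]]
[[17,15],[27,19],[32,15],[36,17],[37,0],[39,8],[44,0]]
[[17,15],[27,19],[32,15],[36,17],[37,0],[39,8],[44,0]]
[[17,15],[27,19],[32,15],[36,17],[37,0],[39,8],[44,0],[45,18],[49,0]]
[[10,6],[12,0],[17,15],[27,19],[32,15],[36,17],[37,0],[39,8],[44,0],[45,18],[49,0]]
[[10,6],[12,0],[17,15],[27,19],[32,15],[36,17],[37,0],[39,8],[44,0],[45,18],[49,0]]
[[10,6],[12,0],[17,15],[27,19],[32,15],[36,17],[37,0],[38,16],[40,8],[44,0],[45,18],[49,0]]
[[10,6],[12,0],[17,15],[27,19],[32,15],[36,17],[37,7],[38,16],[40,8],[44,0],[45,18],[49,0]]
[[10,6],[12,19],[23,15],[27,19],[32,15],[36,17],[37,7],[38,16],[40,8],[44,0],[45,18],[49,0]]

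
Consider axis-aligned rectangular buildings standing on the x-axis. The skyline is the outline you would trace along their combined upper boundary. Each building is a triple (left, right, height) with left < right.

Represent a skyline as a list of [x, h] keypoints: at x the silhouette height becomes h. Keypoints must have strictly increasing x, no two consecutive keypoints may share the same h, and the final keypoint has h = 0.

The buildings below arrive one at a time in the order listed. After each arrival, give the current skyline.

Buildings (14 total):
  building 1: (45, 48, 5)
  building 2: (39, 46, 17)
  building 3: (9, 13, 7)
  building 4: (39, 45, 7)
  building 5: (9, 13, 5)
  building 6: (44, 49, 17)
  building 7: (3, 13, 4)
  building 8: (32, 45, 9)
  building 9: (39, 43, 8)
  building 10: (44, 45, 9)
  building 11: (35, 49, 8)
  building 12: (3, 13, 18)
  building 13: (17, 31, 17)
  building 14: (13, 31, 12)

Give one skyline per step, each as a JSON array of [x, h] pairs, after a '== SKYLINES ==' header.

== SKYLINES ==
[[45,5],[48,0]]
[[39,17],[46,5],[48,0]]
[[9,7],[13,0],[39,17],[46,5],[48,0]]
[[9,7],[13,0],[39,17],[46,5],[48,0]]
[[9,7],[13,0],[39,17],[46,5],[48,0]]
[[9,7],[13,0],[39,17],[49,0]]
[[3,4],[9,7],[13,0],[39,17],[49,0]]
[[3,4],[9,7],[13,0],[32,9],[39,17],[49,0]]
[[3,4],[9,7],[13,0],[32,9],[39,17],[49,0]]
[[3,4],[9,7],[13,0],[32,9],[39,17],[49,0]]
[[3,4],[9,7],[13,0],[32,9],[39,17],[49,0]]
[[3,18],[13,0],[32,9],[39,17],[49,0]]
[[3,18],[13,0],[17,17],[31,0],[32,9],[39,17],[49,0]]
[[3,18],[13,12],[17,17],[31,0],[32,9],[39,17],[49,0]]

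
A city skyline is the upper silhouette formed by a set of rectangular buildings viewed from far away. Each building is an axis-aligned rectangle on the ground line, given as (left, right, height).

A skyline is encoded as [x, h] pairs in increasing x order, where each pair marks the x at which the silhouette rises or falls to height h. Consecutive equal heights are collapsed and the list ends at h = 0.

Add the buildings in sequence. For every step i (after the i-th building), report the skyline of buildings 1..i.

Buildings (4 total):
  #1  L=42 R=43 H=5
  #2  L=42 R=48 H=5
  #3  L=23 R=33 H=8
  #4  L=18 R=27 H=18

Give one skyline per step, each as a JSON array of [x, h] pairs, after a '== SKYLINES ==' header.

== SKYLINES ==
[[42,5],[43,0]]
[[42,5],[48,0]]
[[23,8],[33,0],[42,5],[48,0]]
[[18,18],[27,8],[33,0],[42,5],[48,0]]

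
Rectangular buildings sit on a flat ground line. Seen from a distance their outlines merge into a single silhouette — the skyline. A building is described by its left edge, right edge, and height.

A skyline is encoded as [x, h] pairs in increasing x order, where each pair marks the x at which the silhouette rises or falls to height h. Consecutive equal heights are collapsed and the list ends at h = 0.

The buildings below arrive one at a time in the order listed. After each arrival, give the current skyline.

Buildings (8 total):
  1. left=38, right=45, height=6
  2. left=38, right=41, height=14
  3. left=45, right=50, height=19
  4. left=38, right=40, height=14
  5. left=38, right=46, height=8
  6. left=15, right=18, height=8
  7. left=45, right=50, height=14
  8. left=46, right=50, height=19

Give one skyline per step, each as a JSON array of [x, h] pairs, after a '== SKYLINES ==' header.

== SKYLINES ==
[[38,6],[45,0]]
[[38,14],[41,6],[45,0]]
[[38,14],[41,6],[45,19],[50,0]]
[[38,14],[41,6],[45,19],[50,0]]
[[38,14],[41,8],[45,19],[50,0]]
[[15,8],[18,0],[38,14],[41,8],[45,19],[50,0]]
[[15,8],[18,0],[38,14],[41,8],[45,19],[50,0]]
[[15,8],[18,0],[38,14],[41,8],[45,19],[50,0]]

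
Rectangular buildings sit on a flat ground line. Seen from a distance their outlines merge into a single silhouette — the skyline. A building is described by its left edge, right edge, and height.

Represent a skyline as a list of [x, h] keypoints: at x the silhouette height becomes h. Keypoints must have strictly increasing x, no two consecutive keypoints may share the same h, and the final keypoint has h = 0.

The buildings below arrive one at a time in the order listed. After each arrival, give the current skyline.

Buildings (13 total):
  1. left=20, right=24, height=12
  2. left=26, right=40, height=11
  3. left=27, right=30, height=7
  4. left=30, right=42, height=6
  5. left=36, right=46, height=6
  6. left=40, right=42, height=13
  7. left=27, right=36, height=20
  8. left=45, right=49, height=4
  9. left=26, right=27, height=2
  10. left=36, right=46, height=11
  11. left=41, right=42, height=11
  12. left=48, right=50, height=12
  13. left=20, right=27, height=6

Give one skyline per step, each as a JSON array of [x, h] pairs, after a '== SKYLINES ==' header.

== SKYLINES ==
[[20,12],[24,0]]
[[20,12],[24,0],[26,11],[40,0]]
[[20,12],[24,0],[26,11],[40,0]]
[[20,12],[24,0],[26,11],[40,6],[42,0]]
[[20,12],[24,0],[26,11],[40,6],[46,0]]
[[20,12],[24,0],[26,11],[40,13],[42,6],[46,0]]
[[20,12],[24,0],[26,11],[27,20],[36,11],[40,13],[42,6],[46,0]]
[[20,12],[24,0],[26,11],[27,20],[36,11],[40,13],[42,6],[46,4],[49,0]]
[[20,12],[24,0],[26,11],[27,20],[36,11],[40,13],[42,6],[46,4],[49,0]]
[[20,12],[24,0],[26,11],[27,20],[36,11],[40,13],[42,11],[46,4],[49,0]]
[[20,12],[24,0],[26,11],[27,20],[36,11],[40,13],[42,11],[46,4],[49,0]]
[[20,12],[24,0],[26,11],[27,20],[36,11],[40,13],[42,11],[46,4],[48,12],[50,0]]
[[20,12],[24,6],[26,11],[27,20],[36,11],[40,13],[42,11],[46,4],[48,12],[50,0]]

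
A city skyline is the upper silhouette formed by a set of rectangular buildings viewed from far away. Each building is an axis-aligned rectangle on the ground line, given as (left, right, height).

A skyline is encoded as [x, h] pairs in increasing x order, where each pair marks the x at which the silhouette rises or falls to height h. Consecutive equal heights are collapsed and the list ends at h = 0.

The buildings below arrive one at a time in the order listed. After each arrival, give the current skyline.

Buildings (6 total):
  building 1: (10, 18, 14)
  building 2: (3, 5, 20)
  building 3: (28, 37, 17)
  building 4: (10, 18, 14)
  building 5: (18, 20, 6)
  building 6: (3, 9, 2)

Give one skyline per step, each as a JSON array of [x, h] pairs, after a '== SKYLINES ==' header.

== SKYLINES ==
[[10,14],[18,0]]
[[3,20],[5,0],[10,14],[18,0]]
[[3,20],[5,0],[10,14],[18,0],[28,17],[37,0]]
[[3,20],[5,0],[10,14],[18,0],[28,17],[37,0]]
[[3,20],[5,0],[10,14],[18,6],[20,0],[28,17],[37,0]]
[[3,20],[5,2],[9,0],[10,14],[18,6],[20,0],[28,17],[37,0]]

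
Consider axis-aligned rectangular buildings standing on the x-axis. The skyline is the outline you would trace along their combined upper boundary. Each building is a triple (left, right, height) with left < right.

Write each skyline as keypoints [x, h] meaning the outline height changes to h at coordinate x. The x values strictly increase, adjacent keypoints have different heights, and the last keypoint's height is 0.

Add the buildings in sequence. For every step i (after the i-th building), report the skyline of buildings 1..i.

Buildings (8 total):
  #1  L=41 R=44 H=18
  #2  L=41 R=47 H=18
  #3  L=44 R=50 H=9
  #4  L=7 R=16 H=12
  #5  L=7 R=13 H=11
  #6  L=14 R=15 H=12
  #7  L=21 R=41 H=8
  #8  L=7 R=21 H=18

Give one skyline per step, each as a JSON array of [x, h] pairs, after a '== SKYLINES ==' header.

== SKYLINES ==
[[41,18],[44,0]]
[[41,18],[47,0]]
[[41,18],[47,9],[50,0]]
[[7,12],[16,0],[41,18],[47,9],[50,0]]
[[7,12],[16,0],[41,18],[47,9],[50,0]]
[[7,12],[16,0],[41,18],[47,9],[50,0]]
[[7,12],[16,0],[21,8],[41,18],[47,9],[50,0]]
[[7,18],[21,8],[41,18],[47,9],[50,0]]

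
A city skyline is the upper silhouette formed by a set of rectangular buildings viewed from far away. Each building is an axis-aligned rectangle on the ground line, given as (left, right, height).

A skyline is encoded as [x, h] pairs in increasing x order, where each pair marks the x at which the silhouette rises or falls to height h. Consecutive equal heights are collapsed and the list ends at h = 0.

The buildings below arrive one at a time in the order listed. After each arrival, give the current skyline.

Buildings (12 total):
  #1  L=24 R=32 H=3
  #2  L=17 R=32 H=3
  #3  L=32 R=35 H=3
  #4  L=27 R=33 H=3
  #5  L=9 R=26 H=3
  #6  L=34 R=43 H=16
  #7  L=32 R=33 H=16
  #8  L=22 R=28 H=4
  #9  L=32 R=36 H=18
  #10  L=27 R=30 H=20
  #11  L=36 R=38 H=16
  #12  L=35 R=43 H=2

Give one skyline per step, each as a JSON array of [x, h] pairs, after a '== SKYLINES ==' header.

== SKYLINES ==
[[24,3],[32,0]]
[[17,3],[32,0]]
[[17,3],[35,0]]
[[17,3],[35,0]]
[[9,3],[35,0]]
[[9,3],[34,16],[43,0]]
[[9,3],[32,16],[33,3],[34,16],[43,0]]
[[9,3],[22,4],[28,3],[32,16],[33,3],[34,16],[43,0]]
[[9,3],[22,4],[28,3],[32,18],[36,16],[43,0]]
[[9,3],[22,4],[27,20],[30,3],[32,18],[36,16],[43,0]]
[[9,3],[22,4],[27,20],[30,3],[32,18],[36,16],[43,0]]
[[9,3],[22,4],[27,20],[30,3],[32,18],[36,16],[43,0]]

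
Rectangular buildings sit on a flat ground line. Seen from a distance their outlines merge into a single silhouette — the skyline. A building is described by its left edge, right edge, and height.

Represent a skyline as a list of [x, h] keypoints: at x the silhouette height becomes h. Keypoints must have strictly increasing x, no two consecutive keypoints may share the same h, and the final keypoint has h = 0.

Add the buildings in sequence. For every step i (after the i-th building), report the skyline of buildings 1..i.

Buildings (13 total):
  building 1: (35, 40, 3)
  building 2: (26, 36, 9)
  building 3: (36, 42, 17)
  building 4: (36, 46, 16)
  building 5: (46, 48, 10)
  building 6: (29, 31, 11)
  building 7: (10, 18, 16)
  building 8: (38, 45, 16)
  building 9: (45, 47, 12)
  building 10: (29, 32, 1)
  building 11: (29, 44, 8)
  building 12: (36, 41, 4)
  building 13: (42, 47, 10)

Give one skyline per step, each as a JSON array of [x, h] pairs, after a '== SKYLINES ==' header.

== SKYLINES ==
[[35,3],[40,0]]
[[26,9],[36,3],[40,0]]
[[26,9],[36,17],[42,0]]
[[26,9],[36,17],[42,16],[46,0]]
[[26,9],[36,17],[42,16],[46,10],[48,0]]
[[26,9],[29,11],[31,9],[36,17],[42,16],[46,10],[48,0]]
[[10,16],[18,0],[26,9],[29,11],[31,9],[36,17],[42,16],[46,10],[48,0]]
[[10,16],[18,0],[26,9],[29,11],[31,9],[36,17],[42,16],[46,10],[48,0]]
[[10,16],[18,0],[26,9],[29,11],[31,9],[36,17],[42,16],[46,12],[47,10],[48,0]]
[[10,16],[18,0],[26,9],[29,11],[31,9],[36,17],[42,16],[46,12],[47,10],[48,0]]
[[10,16],[18,0],[26,9],[29,11],[31,9],[36,17],[42,16],[46,12],[47,10],[48,0]]
[[10,16],[18,0],[26,9],[29,11],[31,9],[36,17],[42,16],[46,12],[47,10],[48,0]]
[[10,16],[18,0],[26,9],[29,11],[31,9],[36,17],[42,16],[46,12],[47,10],[48,0]]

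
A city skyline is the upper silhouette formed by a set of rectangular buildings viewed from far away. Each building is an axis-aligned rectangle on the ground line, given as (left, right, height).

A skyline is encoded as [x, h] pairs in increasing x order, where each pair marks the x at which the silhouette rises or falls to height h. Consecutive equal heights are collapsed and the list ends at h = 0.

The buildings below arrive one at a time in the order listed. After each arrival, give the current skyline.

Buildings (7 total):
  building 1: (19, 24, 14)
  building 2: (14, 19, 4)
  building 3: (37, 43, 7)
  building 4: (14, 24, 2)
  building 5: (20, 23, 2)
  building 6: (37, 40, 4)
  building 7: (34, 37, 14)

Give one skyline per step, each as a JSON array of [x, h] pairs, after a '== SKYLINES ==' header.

== SKYLINES ==
[[19,14],[24,0]]
[[14,4],[19,14],[24,0]]
[[14,4],[19,14],[24,0],[37,7],[43,0]]
[[14,4],[19,14],[24,0],[37,7],[43,0]]
[[14,4],[19,14],[24,0],[37,7],[43,0]]
[[14,4],[19,14],[24,0],[37,7],[43,0]]
[[14,4],[19,14],[24,0],[34,14],[37,7],[43,0]]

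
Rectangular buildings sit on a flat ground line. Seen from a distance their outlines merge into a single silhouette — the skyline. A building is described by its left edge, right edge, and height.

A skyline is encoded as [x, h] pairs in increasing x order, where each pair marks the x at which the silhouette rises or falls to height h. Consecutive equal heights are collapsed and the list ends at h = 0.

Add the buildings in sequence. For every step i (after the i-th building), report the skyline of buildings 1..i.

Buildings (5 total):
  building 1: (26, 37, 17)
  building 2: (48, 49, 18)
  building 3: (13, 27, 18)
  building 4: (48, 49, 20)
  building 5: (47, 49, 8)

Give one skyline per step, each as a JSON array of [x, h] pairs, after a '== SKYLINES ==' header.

== SKYLINES ==
[[26,17],[37,0]]
[[26,17],[37,0],[48,18],[49,0]]
[[13,18],[27,17],[37,0],[48,18],[49,0]]
[[13,18],[27,17],[37,0],[48,20],[49,0]]
[[13,18],[27,17],[37,0],[47,8],[48,20],[49,0]]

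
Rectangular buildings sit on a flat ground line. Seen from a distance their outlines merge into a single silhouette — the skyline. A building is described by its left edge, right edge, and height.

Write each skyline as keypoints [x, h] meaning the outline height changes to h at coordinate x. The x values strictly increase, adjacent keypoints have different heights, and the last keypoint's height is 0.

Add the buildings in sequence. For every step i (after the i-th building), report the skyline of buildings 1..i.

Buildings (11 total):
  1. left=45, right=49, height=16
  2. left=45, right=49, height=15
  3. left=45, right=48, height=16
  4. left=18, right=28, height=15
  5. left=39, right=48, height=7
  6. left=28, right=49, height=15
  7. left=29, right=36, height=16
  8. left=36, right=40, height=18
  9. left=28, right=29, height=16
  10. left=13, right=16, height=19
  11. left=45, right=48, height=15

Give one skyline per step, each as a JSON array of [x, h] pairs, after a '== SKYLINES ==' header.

== SKYLINES ==
[[45,16],[49,0]]
[[45,16],[49,0]]
[[45,16],[49,0]]
[[18,15],[28,0],[45,16],[49,0]]
[[18,15],[28,0],[39,7],[45,16],[49,0]]
[[18,15],[45,16],[49,0]]
[[18,15],[29,16],[36,15],[45,16],[49,0]]
[[18,15],[29,16],[36,18],[40,15],[45,16],[49,0]]
[[18,15],[28,16],[36,18],[40,15],[45,16],[49,0]]
[[13,19],[16,0],[18,15],[28,16],[36,18],[40,15],[45,16],[49,0]]
[[13,19],[16,0],[18,15],[28,16],[36,18],[40,15],[45,16],[49,0]]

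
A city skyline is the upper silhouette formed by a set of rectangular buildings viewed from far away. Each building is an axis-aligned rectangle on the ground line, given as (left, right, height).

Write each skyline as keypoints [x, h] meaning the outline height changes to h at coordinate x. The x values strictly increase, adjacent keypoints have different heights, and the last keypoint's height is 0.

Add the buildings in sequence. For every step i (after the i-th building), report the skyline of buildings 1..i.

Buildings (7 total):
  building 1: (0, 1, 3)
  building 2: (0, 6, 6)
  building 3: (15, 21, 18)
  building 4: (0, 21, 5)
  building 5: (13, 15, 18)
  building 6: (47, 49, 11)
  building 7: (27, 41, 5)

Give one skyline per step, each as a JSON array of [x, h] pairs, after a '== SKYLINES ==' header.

== SKYLINES ==
[[0,3],[1,0]]
[[0,6],[6,0]]
[[0,6],[6,0],[15,18],[21,0]]
[[0,6],[6,5],[15,18],[21,0]]
[[0,6],[6,5],[13,18],[21,0]]
[[0,6],[6,5],[13,18],[21,0],[47,11],[49,0]]
[[0,6],[6,5],[13,18],[21,0],[27,5],[41,0],[47,11],[49,0]]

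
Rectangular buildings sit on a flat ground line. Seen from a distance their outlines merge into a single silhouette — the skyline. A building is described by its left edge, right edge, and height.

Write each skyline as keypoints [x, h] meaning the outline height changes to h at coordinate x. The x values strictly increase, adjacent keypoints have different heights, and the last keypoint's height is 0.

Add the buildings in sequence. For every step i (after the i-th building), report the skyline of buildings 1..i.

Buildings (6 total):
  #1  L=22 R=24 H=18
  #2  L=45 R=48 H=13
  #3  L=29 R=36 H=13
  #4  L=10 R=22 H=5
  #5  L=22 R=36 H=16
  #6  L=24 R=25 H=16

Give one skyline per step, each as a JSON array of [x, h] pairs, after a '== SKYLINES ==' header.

== SKYLINES ==
[[22,18],[24,0]]
[[22,18],[24,0],[45,13],[48,0]]
[[22,18],[24,0],[29,13],[36,0],[45,13],[48,0]]
[[10,5],[22,18],[24,0],[29,13],[36,0],[45,13],[48,0]]
[[10,5],[22,18],[24,16],[36,0],[45,13],[48,0]]
[[10,5],[22,18],[24,16],[36,0],[45,13],[48,0]]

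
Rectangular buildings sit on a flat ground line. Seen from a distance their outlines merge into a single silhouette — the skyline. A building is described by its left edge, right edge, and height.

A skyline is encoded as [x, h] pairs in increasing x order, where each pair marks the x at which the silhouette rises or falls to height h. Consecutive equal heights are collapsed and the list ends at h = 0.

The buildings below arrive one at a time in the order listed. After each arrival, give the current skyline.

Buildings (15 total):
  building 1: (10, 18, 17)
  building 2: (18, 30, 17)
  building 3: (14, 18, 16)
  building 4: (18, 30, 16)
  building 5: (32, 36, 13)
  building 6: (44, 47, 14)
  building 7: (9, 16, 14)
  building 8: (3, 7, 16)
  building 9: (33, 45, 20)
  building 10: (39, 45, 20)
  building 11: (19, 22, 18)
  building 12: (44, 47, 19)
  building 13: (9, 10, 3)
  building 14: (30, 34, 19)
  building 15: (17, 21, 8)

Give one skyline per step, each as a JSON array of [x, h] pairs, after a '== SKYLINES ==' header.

== SKYLINES ==
[[10,17],[18,0]]
[[10,17],[30,0]]
[[10,17],[30,0]]
[[10,17],[30,0]]
[[10,17],[30,0],[32,13],[36,0]]
[[10,17],[30,0],[32,13],[36,0],[44,14],[47,0]]
[[9,14],[10,17],[30,0],[32,13],[36,0],[44,14],[47,0]]
[[3,16],[7,0],[9,14],[10,17],[30,0],[32,13],[36,0],[44,14],[47,0]]
[[3,16],[7,0],[9,14],[10,17],[30,0],[32,13],[33,20],[45,14],[47,0]]
[[3,16],[7,0],[9,14],[10,17],[30,0],[32,13],[33,20],[45,14],[47,0]]
[[3,16],[7,0],[9,14],[10,17],[19,18],[22,17],[30,0],[32,13],[33,20],[45,14],[47,0]]
[[3,16],[7,0],[9,14],[10,17],[19,18],[22,17],[30,0],[32,13],[33,20],[45,19],[47,0]]
[[3,16],[7,0],[9,14],[10,17],[19,18],[22,17],[30,0],[32,13],[33,20],[45,19],[47,0]]
[[3,16],[7,0],[9,14],[10,17],[19,18],[22,17],[30,19],[33,20],[45,19],[47,0]]
[[3,16],[7,0],[9,14],[10,17],[19,18],[22,17],[30,19],[33,20],[45,19],[47,0]]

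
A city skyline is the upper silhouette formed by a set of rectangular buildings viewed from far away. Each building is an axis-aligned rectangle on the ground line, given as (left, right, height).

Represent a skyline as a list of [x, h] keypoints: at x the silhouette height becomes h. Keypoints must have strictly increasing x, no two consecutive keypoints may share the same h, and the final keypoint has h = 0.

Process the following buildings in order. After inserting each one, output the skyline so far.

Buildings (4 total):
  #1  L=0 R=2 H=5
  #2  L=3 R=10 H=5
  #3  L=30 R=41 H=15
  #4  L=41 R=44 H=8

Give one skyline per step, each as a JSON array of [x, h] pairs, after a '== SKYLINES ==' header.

== SKYLINES ==
[[0,5],[2,0]]
[[0,5],[2,0],[3,5],[10,0]]
[[0,5],[2,0],[3,5],[10,0],[30,15],[41,0]]
[[0,5],[2,0],[3,5],[10,0],[30,15],[41,8],[44,0]]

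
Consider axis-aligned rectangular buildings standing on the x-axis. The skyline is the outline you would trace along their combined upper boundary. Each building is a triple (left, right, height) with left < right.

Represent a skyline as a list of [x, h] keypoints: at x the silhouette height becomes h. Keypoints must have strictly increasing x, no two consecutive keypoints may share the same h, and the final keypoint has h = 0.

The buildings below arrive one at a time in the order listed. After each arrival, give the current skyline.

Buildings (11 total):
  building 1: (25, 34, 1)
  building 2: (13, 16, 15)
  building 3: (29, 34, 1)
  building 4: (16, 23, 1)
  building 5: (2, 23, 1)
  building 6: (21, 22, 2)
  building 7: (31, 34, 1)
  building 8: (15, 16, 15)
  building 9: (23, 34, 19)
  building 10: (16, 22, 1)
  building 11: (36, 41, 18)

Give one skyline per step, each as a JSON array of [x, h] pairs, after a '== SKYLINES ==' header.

== SKYLINES ==
[[25,1],[34,0]]
[[13,15],[16,0],[25,1],[34,0]]
[[13,15],[16,0],[25,1],[34,0]]
[[13,15],[16,1],[23,0],[25,1],[34,0]]
[[2,1],[13,15],[16,1],[23,0],[25,1],[34,0]]
[[2,1],[13,15],[16,1],[21,2],[22,1],[23,0],[25,1],[34,0]]
[[2,1],[13,15],[16,1],[21,2],[22,1],[23,0],[25,1],[34,0]]
[[2,1],[13,15],[16,1],[21,2],[22,1],[23,0],[25,1],[34,0]]
[[2,1],[13,15],[16,1],[21,2],[22,1],[23,19],[34,0]]
[[2,1],[13,15],[16,1],[21,2],[22,1],[23,19],[34,0]]
[[2,1],[13,15],[16,1],[21,2],[22,1],[23,19],[34,0],[36,18],[41,0]]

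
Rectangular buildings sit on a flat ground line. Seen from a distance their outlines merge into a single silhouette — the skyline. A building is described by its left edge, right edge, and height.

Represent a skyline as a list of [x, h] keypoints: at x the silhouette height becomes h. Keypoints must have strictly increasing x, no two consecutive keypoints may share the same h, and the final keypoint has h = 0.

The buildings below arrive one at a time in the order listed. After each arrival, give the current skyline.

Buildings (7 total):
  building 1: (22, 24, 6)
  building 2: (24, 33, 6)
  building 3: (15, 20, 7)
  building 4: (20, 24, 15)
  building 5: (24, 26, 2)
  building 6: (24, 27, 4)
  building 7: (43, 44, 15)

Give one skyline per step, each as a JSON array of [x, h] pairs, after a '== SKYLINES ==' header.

== SKYLINES ==
[[22,6],[24,0]]
[[22,6],[33,0]]
[[15,7],[20,0],[22,6],[33,0]]
[[15,7],[20,15],[24,6],[33,0]]
[[15,7],[20,15],[24,6],[33,0]]
[[15,7],[20,15],[24,6],[33,0]]
[[15,7],[20,15],[24,6],[33,0],[43,15],[44,0]]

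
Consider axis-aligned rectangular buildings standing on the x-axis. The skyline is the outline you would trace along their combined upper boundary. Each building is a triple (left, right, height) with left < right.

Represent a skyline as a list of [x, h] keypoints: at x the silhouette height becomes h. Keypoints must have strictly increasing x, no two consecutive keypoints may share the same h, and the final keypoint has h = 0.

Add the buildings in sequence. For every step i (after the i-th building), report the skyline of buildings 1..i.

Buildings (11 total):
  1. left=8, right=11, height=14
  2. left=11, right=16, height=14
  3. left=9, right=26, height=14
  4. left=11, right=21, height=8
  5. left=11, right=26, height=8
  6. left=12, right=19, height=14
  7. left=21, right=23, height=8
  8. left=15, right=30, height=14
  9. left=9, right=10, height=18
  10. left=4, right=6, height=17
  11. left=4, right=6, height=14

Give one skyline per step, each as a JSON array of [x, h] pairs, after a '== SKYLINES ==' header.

== SKYLINES ==
[[8,14],[11,0]]
[[8,14],[16,0]]
[[8,14],[26,0]]
[[8,14],[26,0]]
[[8,14],[26,0]]
[[8,14],[26,0]]
[[8,14],[26,0]]
[[8,14],[30,0]]
[[8,14],[9,18],[10,14],[30,0]]
[[4,17],[6,0],[8,14],[9,18],[10,14],[30,0]]
[[4,17],[6,0],[8,14],[9,18],[10,14],[30,0]]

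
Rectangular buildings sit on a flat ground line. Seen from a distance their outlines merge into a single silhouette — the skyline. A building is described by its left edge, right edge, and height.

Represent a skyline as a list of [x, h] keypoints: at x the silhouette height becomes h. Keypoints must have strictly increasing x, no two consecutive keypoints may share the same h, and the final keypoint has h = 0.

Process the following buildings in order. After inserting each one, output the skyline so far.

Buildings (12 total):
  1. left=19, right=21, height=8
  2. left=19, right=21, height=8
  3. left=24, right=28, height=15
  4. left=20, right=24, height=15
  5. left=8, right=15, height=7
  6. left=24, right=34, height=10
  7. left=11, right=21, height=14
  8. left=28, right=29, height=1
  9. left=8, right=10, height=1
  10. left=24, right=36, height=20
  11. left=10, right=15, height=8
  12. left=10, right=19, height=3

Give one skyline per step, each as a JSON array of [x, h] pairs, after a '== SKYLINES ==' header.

== SKYLINES ==
[[19,8],[21,0]]
[[19,8],[21,0]]
[[19,8],[21,0],[24,15],[28,0]]
[[19,8],[20,15],[28,0]]
[[8,7],[15,0],[19,8],[20,15],[28,0]]
[[8,7],[15,0],[19,8],[20,15],[28,10],[34,0]]
[[8,7],[11,14],[20,15],[28,10],[34,0]]
[[8,7],[11,14],[20,15],[28,10],[34,0]]
[[8,7],[11,14],[20,15],[28,10],[34,0]]
[[8,7],[11,14],[20,15],[24,20],[36,0]]
[[8,7],[10,8],[11,14],[20,15],[24,20],[36,0]]
[[8,7],[10,8],[11,14],[20,15],[24,20],[36,0]]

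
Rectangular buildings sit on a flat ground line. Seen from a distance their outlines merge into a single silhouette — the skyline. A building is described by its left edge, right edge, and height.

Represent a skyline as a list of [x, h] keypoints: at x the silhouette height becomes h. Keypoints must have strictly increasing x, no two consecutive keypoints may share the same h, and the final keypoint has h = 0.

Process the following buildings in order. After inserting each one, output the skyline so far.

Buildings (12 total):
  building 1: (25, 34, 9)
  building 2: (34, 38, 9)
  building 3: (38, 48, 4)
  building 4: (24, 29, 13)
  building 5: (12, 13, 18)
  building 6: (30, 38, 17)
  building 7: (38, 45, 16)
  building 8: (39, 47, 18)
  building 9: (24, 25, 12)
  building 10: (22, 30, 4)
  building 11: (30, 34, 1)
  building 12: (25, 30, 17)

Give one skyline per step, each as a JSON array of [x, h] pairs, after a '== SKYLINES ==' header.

== SKYLINES ==
[[25,9],[34,0]]
[[25,9],[38,0]]
[[25,9],[38,4],[48,0]]
[[24,13],[29,9],[38,4],[48,0]]
[[12,18],[13,0],[24,13],[29,9],[38,4],[48,0]]
[[12,18],[13,0],[24,13],[29,9],[30,17],[38,4],[48,0]]
[[12,18],[13,0],[24,13],[29,9],[30,17],[38,16],[45,4],[48,0]]
[[12,18],[13,0],[24,13],[29,9],[30,17],[38,16],[39,18],[47,4],[48,0]]
[[12,18],[13,0],[24,13],[29,9],[30,17],[38,16],[39,18],[47,4],[48,0]]
[[12,18],[13,0],[22,4],[24,13],[29,9],[30,17],[38,16],[39,18],[47,4],[48,0]]
[[12,18],[13,0],[22,4],[24,13],[29,9],[30,17],[38,16],[39,18],[47,4],[48,0]]
[[12,18],[13,0],[22,4],[24,13],[25,17],[38,16],[39,18],[47,4],[48,0]]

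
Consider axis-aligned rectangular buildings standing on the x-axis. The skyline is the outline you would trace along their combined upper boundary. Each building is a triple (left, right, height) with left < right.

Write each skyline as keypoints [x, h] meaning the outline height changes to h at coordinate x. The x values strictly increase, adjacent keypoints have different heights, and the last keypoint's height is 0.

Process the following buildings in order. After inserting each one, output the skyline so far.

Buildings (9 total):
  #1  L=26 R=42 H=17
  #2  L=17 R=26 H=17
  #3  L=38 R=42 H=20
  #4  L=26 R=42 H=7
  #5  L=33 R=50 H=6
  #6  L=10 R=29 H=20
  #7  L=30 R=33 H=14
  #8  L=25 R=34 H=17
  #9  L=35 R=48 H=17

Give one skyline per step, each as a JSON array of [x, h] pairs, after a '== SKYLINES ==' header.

== SKYLINES ==
[[26,17],[42,0]]
[[17,17],[42,0]]
[[17,17],[38,20],[42,0]]
[[17,17],[38,20],[42,0]]
[[17,17],[38,20],[42,6],[50,0]]
[[10,20],[29,17],[38,20],[42,6],[50,0]]
[[10,20],[29,17],[38,20],[42,6],[50,0]]
[[10,20],[29,17],[38,20],[42,6],[50,0]]
[[10,20],[29,17],[38,20],[42,17],[48,6],[50,0]]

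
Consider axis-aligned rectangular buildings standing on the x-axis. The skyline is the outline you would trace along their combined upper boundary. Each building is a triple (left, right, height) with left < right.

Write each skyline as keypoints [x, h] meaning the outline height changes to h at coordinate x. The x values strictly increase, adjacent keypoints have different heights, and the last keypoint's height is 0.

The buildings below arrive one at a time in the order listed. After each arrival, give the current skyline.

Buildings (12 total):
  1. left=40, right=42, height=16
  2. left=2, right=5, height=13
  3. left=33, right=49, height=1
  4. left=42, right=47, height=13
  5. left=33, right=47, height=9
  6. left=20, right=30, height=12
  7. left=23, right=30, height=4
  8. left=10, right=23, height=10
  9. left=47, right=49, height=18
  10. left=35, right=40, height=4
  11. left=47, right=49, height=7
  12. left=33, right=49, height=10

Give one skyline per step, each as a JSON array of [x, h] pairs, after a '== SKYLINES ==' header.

== SKYLINES ==
[[40,16],[42,0]]
[[2,13],[5,0],[40,16],[42,0]]
[[2,13],[5,0],[33,1],[40,16],[42,1],[49,0]]
[[2,13],[5,0],[33,1],[40,16],[42,13],[47,1],[49,0]]
[[2,13],[5,0],[33,9],[40,16],[42,13],[47,1],[49,0]]
[[2,13],[5,0],[20,12],[30,0],[33,9],[40,16],[42,13],[47,1],[49,0]]
[[2,13],[5,0],[20,12],[30,0],[33,9],[40,16],[42,13],[47,1],[49,0]]
[[2,13],[5,0],[10,10],[20,12],[30,0],[33,9],[40,16],[42,13],[47,1],[49,0]]
[[2,13],[5,0],[10,10],[20,12],[30,0],[33,9],[40,16],[42,13],[47,18],[49,0]]
[[2,13],[5,0],[10,10],[20,12],[30,0],[33,9],[40,16],[42,13],[47,18],[49,0]]
[[2,13],[5,0],[10,10],[20,12],[30,0],[33,9],[40,16],[42,13],[47,18],[49,0]]
[[2,13],[5,0],[10,10],[20,12],[30,0],[33,10],[40,16],[42,13],[47,18],[49,0]]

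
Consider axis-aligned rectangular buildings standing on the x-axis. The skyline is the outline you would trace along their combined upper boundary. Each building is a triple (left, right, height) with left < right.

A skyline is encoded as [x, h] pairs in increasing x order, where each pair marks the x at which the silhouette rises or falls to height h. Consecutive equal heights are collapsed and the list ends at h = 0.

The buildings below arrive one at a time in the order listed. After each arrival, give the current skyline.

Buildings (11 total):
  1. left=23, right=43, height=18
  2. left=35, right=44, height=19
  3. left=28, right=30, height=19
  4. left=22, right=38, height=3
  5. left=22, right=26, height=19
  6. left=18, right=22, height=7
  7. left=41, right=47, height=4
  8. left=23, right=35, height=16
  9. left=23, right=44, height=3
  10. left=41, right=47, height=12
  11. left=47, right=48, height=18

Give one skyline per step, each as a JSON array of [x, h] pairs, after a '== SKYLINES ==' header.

== SKYLINES ==
[[23,18],[43,0]]
[[23,18],[35,19],[44,0]]
[[23,18],[28,19],[30,18],[35,19],[44,0]]
[[22,3],[23,18],[28,19],[30,18],[35,19],[44,0]]
[[22,19],[26,18],[28,19],[30,18],[35,19],[44,0]]
[[18,7],[22,19],[26,18],[28,19],[30,18],[35,19],[44,0]]
[[18,7],[22,19],[26,18],[28,19],[30,18],[35,19],[44,4],[47,0]]
[[18,7],[22,19],[26,18],[28,19],[30,18],[35,19],[44,4],[47,0]]
[[18,7],[22,19],[26,18],[28,19],[30,18],[35,19],[44,4],[47,0]]
[[18,7],[22,19],[26,18],[28,19],[30,18],[35,19],[44,12],[47,0]]
[[18,7],[22,19],[26,18],[28,19],[30,18],[35,19],[44,12],[47,18],[48,0]]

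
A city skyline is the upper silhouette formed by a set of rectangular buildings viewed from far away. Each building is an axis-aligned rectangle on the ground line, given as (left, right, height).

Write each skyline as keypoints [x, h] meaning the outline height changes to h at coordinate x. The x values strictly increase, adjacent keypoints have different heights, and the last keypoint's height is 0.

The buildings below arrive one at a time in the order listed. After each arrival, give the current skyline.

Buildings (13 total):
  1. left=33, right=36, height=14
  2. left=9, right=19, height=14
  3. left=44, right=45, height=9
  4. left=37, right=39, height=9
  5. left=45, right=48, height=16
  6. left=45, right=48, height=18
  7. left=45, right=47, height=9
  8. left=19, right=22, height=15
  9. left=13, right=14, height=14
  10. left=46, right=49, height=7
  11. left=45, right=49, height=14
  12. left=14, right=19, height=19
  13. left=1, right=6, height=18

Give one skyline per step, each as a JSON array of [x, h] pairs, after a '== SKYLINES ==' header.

== SKYLINES ==
[[33,14],[36,0]]
[[9,14],[19,0],[33,14],[36,0]]
[[9,14],[19,0],[33,14],[36,0],[44,9],[45,0]]
[[9,14],[19,0],[33,14],[36,0],[37,9],[39,0],[44,9],[45,0]]
[[9,14],[19,0],[33,14],[36,0],[37,9],[39,0],[44,9],[45,16],[48,0]]
[[9,14],[19,0],[33,14],[36,0],[37,9],[39,0],[44,9],[45,18],[48,0]]
[[9,14],[19,0],[33,14],[36,0],[37,9],[39,0],[44,9],[45,18],[48,0]]
[[9,14],[19,15],[22,0],[33,14],[36,0],[37,9],[39,0],[44,9],[45,18],[48,0]]
[[9,14],[19,15],[22,0],[33,14],[36,0],[37,9],[39,0],[44,9],[45,18],[48,0]]
[[9,14],[19,15],[22,0],[33,14],[36,0],[37,9],[39,0],[44,9],[45,18],[48,7],[49,0]]
[[9,14],[19,15],[22,0],[33,14],[36,0],[37,9],[39,0],[44,9],[45,18],[48,14],[49,0]]
[[9,14],[14,19],[19,15],[22,0],[33,14],[36,0],[37,9],[39,0],[44,9],[45,18],[48,14],[49,0]]
[[1,18],[6,0],[9,14],[14,19],[19,15],[22,0],[33,14],[36,0],[37,9],[39,0],[44,9],[45,18],[48,14],[49,0]]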